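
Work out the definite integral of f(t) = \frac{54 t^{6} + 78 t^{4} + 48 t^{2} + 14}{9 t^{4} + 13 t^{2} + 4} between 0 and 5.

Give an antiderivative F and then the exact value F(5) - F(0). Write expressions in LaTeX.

Antiderivative: F(t) = 2 t^{3} + 2 \operatorname{atan}{\left(t \right)} + \operatorname{atan}{\left(\frac{3 t}{2} \right)}; value = \operatorname{atan}{\left(\frac{15}{2} \right)} + 2 \operatorname{atan}{\left(5 \right)} + 250

Recover f(t) by differentiating a candidate F(t); any mismatch rules it out.
F(t) = 2 t^{3} + 2 \operatorname{atan}{\left(t \right)} + \operatorname{atan}{\left(\frac{3 t}{2} \right)} is an antiderivative of f.
Check: d/dt[2 t^{3} + 2 \operatorname{atan}{\left(t \right)} + \operatorname{atan}{\left(\frac{3 t}{2} \right)}] = \frac{54 t^{6} + 78 t^{4} + 48 t^{2} + 14}{9 t^{4} + 13 t^{2} + 4} = f(t).
F(5) = \operatorname{atan}{\left(\frac{15}{2} \right)} + 2 \operatorname{atan}{\left(5 \right)} + 250; F(0) = 0.
Integral = F(5) - F(0) = \operatorname{atan}{\left(\frac{15}{2} \right)} + 2 \operatorname{atan}{\left(5 \right)} + 250.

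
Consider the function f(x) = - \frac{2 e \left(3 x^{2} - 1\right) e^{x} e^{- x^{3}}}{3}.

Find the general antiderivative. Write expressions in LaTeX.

F(x) = \frac{2 e e^{x} e^{- x^{3}}}{3} + C

f matches the chain-rule pattern g'(h)*h' with inner function h(x) = - x^{3} + x + 1; substituting u = h(x) collapses the integral.
Check: d/dx[\frac{2 e e^{x} e^{- x^{3}}}{3}] = \frac{\left(- 6 e x^{2} e^{x} + 2 e e^{x}\right) e^{- x^{3}}}{3}, which equals f(x).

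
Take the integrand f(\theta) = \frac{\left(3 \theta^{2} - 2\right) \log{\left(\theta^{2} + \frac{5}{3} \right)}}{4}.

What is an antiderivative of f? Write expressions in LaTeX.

An antiderivative is F(\theta) = \frac{\theta^{3} \log{\left(\theta^{2} + \frac{5}{3} \right)}}{4} - \frac{\theta^{3}}{6} - \frac{\theta \log{\left(\theta^{2} + \frac{5}{3} \right)}}{2} + \frac{11 \theta}{6} - \frac{11 \sqrt{15} \operatorname{atan}{\left(\frac{\sqrt{15} \theta}{5} \right)}}{18}.

An antiderivative F(\theta) passes only if d/d\theta[F] lands on f(\theta) exactly.
Check: d/d\theta[\frac{\theta^{3} \log{\left(\theta^{2} + \frac{5}{3} \right)}}{4} - \frac{\theta^{3}}{6} - \frac{\theta \log{\left(\theta^{2} + \frac{5}{3} \right)}}{2} + \frac{11 \theta}{6} - \frac{11 \sqrt{15} \operatorname{atan}{\left(\frac{\sqrt{15} \theta}{5} \right)}}{18}] = \frac{3 \theta^{2} \log{\left(\theta^{2} + \frac{5}{3} \right)}}{4} - \frac{\log{\left(\theta^{2} + \frac{5}{3} \right)}}{2}, which equals f(\theta).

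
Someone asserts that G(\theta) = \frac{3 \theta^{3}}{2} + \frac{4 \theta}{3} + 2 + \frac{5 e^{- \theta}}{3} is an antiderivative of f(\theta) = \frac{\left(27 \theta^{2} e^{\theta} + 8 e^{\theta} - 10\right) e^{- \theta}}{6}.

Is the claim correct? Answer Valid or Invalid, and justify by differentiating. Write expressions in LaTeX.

Valid - differentiating G returns exactly f.

d/d\theta[G] = \frac{\left(27 \theta^{2} e^{\theta} + 8 e^{\theta} - 10\right) e^{- \theta}}{6}
This equals f(\theta) exactly, so the claim holds.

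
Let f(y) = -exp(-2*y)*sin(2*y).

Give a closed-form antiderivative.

An antiderivative is F(y) = (sin(2*y) + cos(2*y))*exp(-2*y)/4.

Since d/dy undoes antidifferentiation here, F'(y) = f(y) is required of F(y).
Check: d/dy[(sin(2*y) + cos(2*y))*exp(-2*y)/4] = -exp(-2*y)*sin(2*y) = f(y).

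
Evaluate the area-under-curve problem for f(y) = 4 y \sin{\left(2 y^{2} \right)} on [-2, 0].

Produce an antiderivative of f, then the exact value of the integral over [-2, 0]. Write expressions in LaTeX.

f matches the chain-rule pattern g'(h)*h' with inner function h(y) = 2 y^{2}; substituting u = h(y) collapses the integral.
F(y) = - \cos{\left(2 y^{2} \right)} is an antiderivative of f.
Check: d/dy[- \cos{\left(2 y^{2} \right)}] = 4 y \sin{\left(2 y^{2} \right)} = f(y).
F(0) = -1; F(-2) = - \cos{\left(8 \right)}.
Integral = F(0) - F(-2) = -1 + \cos{\left(8 \right)}.

Antiderivative: F(y) = - \cos{\left(2 y^{2} \right)}; value = -1 + \cos{\left(8 \right)}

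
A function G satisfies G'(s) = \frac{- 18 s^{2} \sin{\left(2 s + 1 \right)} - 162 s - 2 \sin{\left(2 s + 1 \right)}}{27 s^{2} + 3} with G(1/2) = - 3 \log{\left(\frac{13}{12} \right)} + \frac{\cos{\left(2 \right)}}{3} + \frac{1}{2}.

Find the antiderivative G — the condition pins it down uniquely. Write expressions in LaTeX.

G(s) = - 3 \log{\left(3 s^{2} + \frac{1}{3} \right)} + \frac{\cos{\left(2 s + 1 \right)}}{3} + \frac{1}{2}

The proposed G(s) is checked by its d/ds: the result must match the given G'(s).
A general antiderivative is - 3 \log{\left(3 s^{2} + \frac{1}{3} \right)} + \frac{\cos{\left(2 s + 1 \right)}}{3} + C.
The condition gives C = - 3 \log{\left(\frac{13}{12} \right)} + \frac{\cos{\left(2 \right)}}{3} + \frac{1}{2} - (- 3 \log{\left(\frac{13}{12} \right)} + \frac{\cos{\left(2 \right)}}{3}) = \frac{1}{2}.
So G(s) = - 3 \log{\left(3 s^{2} + \frac{1}{3} \right)} + \frac{\cos{\left(2 s + 1 \right)}}{3} + \frac{1}{2}.
Check: d/ds[- 3 \log{\left(3 s^{2} + \frac{1}{3} \right)} + \frac{\cos{\left(2 s + 1 \right)}}{3} + \frac{1}{2}] = \frac{- 18 s^{2} \sin{\left(2 s + 1 \right)} - 162 s - 2 \sin{\left(2 s + 1 \right)}}{27 s^{2} + 3} = G'(s).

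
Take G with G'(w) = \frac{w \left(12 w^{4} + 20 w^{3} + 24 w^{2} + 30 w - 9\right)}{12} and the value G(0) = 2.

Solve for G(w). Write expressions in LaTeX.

The proposed G(w) is checked by its d/dw: the result must match the given G'(w).
A general antiderivative is \frac{w^{6}}{6} + \frac{w^{5}}{3} + \frac{w^{4}}{2} + \frac{5 w^{3}}{6} - \frac{3 w^{2}}{8} + C.
The condition gives C = 2 - (0) = 2.
So G(w) = \frac{4 w^{6} + 8 w^{5} + 12 w^{4} + 20 w^{3} - 9 w^{2} + 48}{24}.
Check: d/dw[\frac{4 w^{6} + 8 w^{5} + 12 w^{4} + 20 w^{3} - 9 w^{2} + 48}{24}] = w^{5} + \frac{5 w^{4}}{3} + 2 w^{3} + \frac{5 w^{2}}{2} - \frac{3 w}{4}, which equals G'(w).

G(w) = \frac{4 w^{6} + 8 w^{5} + 12 w^{4} + 20 w^{3} - 9 w^{2} + 48}{24}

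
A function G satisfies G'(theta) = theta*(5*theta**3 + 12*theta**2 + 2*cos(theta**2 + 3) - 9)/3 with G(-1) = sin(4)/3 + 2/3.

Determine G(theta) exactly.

G(theta) = (2*theta**5 + 6*theta**4 - 9*theta**2 + 2*sin(theta**2 + 3) + 9)/6

For G(theta) to be correct, d/dtheta[G] must agree with the stated G'(theta) identically.
A general antiderivative is theta**5/3 + theta**4 - 3*theta**2/2 + sin(theta**2 + 3)/3 + 5/2 + C.
The condition gives C = sin(4)/3 + 2/3 - (sin(4)/3 + 5/3) = -1.
So G(theta) = (2*theta**5 + 6*theta**4 - 9*theta**2 + 2*sin(theta**2 + 3) + 9)/6.
Check: d/dtheta[(2*theta**5 + 6*theta**4 - 9*theta**2 + 2*sin(theta**2 + 3) + 9)/6] = 5*theta**4/3 + 4*theta**3 + 2*theta*cos(theta**2 + 3)/3 - 3*theta, which equals G'(theta).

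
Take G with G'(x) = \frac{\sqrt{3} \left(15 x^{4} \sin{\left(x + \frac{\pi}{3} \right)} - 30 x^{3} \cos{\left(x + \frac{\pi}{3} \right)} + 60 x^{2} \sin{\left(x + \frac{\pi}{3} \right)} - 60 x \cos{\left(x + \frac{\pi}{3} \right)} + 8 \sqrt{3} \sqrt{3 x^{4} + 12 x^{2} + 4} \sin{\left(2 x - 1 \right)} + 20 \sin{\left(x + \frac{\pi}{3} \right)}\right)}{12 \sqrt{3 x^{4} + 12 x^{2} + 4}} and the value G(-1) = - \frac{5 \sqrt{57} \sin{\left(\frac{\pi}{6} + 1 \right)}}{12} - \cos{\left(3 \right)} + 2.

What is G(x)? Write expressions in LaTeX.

G(x) = \frac{- 5 \sqrt{3} \sqrt{3 x^{4} + 12 x^{2} + 4} \cos{\left(x + \frac{\pi}{3} \right)} - 12 \cos{\left(2 x - 1 \right)} + 24}{12}

Check a candidate G(x) by differentiating: d/dx[G] must match the given G'(x).
A general antiderivative is - \frac{5 \sqrt{x^{4} + 4 x^{2} + \frac{4}{3}} \cos{\left(x + \frac{\pi}{3} \right)}}{4} - \cos{\left(2 x - 1 \right)} + C.
The condition gives C = - \frac{5 \sqrt{57} \sin{\left(\frac{\pi}{6} + 1 \right)}}{12} - \cos{\left(3 \right)} + 2 - (- \frac{5 \sqrt{57} \sin{\left(\frac{\pi}{6} + 1 \right)}}{12} - \cos{\left(3 \right)}) = 2.
So G(x) = \frac{- 5 \sqrt{3} \sqrt{3 x^{4} + 12 x^{2} + 4} \cos{\left(x + \frac{\pi}{3} \right)} - 12 \cos{\left(2 x - 1 \right)} + 24}{12}.
Check: d/dx[\frac{- 5 \sqrt{3} \sqrt{3 x^{4} + 12 x^{2} + 4} \cos{\left(x + \frac{\pi}{3} \right)} - 12 \cos{\left(2 x - 1 \right)} + 24}{12}] = \frac{15 \sqrt{3} x^{4} \sin{\left(x + \frac{\pi}{3} \right)} - 30 \sqrt{3} x^{3} \cos{\left(x + \frac{\pi}{3} \right)} + 60 \sqrt{3} x^{2} \sin{\left(x + \frac{\pi}{3} \right)} - 60 \sqrt{3} x \cos{\left(x + \frac{\pi}{3} \right)} + 24 \sqrt{3 x^{4} + 12 x^{2} + 4} \sin{\left(2 x - 1 \right)} + 20 \sqrt{3} \sin{\left(x + \frac{\pi}{3} \right)}}{12 \sqrt{3 x^{4} + 12 x^{2} + 4}}, which equals G'(x).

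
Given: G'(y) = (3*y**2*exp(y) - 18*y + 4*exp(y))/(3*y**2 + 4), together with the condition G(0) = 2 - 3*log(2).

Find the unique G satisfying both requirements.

G(y) = exp(y) - 3*log(3*y**2/2 + 2) + 1

Recover the given G'(y) by differentiating a candidate G(y); any mismatch rules it out.
A general antiderivative is exp(y) - 3*log(3*y**2/2 + 2) + C.
The condition gives C = 2 - 3*log(2) - (1 - 3*log(2)) = 1.
So G(y) = exp(y) - 3*log(3*y**2/2 + 2) + 1.
Check: d/dy[exp(y) - 3*log(3*y**2/2 + 2) + 1] = (3*y**2*exp(y) - 18*y + 4*exp(y))/(3*y**2 + 4) = G'(y).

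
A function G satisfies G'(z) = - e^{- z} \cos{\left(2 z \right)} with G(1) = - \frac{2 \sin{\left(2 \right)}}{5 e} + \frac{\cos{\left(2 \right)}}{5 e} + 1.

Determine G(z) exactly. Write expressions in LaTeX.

G(z) = \frac{\left(5 e^{z} - 2 \sin{\left(2 z \right)} + \cos{\left(2 z \right)}\right) e^{- z}}{5}

A candidate passes only if d/dz[G] lands on the given G'(z) exactly.
A general antiderivative is - \frac{2 e^{- z} \sin{\left(2 z \right)}}{5} + \frac{e^{- z} \cos{\left(2 z \right)}}{5} + C.
The condition gives C = - \frac{2 \sin{\left(2 \right)}}{5 e} + \frac{\cos{\left(2 \right)}}{5 e} + 1 - (- \frac{2 \sin{\left(2 \right)}}{5 e} + \frac{\cos{\left(2 \right)}}{5 e}) = 1.
So G(z) = \frac{\left(5 e^{z} - 2 \sin{\left(2 z \right)} + \cos{\left(2 z \right)}\right) e^{- z}}{5}.
Check: d/dz[\frac{\left(5 e^{z} - 2 \sin{\left(2 z \right)} + \cos{\left(2 z \right)}\right) e^{- z}}{5}] = - e^{- z} \cos{\left(2 z \right)} = G'(z).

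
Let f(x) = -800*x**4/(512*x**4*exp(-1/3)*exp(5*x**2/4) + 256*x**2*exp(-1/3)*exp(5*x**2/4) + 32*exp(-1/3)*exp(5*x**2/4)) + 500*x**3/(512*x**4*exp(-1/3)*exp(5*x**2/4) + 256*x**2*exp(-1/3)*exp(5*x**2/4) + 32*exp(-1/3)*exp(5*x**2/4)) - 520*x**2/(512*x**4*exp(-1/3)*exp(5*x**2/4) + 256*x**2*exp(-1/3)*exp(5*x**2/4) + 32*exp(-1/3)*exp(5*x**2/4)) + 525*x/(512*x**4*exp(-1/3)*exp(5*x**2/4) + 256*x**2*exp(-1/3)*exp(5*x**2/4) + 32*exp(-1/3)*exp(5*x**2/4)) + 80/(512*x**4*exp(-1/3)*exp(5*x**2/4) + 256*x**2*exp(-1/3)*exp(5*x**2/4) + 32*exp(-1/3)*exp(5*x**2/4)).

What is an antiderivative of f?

An antiderivative is F(x) = 5*(2*x - 5/4)*exp(1/3 - 5*x**2/4)/(4*(4*x**2 + 1)).

The integrand splits into summands that can be handled one at a time.
Check: d/dx[5*(2*x - 5/4)*exp(1/3 - 5*x**2/4)/(4*(4*x**2 + 1))] = (-800*x**4 + 500*x**3 - 520*x**2 + 525*x + 80)/(512*x**4*exp(-1/3)*exp(5*x**2/4) + 256*x**2*exp(-1/3)*exp(5*x**2/4) + 32*exp(-1/3)*exp(5*x**2/4)), which equals f(x).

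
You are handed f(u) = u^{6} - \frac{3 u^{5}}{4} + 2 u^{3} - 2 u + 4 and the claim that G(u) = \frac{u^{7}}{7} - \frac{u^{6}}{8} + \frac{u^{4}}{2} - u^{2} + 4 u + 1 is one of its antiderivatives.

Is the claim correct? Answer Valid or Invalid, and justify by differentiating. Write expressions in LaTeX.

Valid - the claim checks out under differentiation.

d/du[G] = u^{6} - \frac{3 u^{5}}{4} + 2 u^{3} - 2 u + 4
This equals f(u) exactly, so the claim holds.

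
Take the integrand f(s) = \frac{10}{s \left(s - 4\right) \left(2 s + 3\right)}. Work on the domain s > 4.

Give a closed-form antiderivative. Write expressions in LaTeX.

An antiderivative is F(s) = - \frac{5 \log{\left(s \right)}}{6} + \frac{5 \log{\left(s - 4 \right)}}{22} + \frac{20 \log{\left(s + \frac{3}{2} \right)}}{33}.

The denominator factors as s \left(s - 4\right) \left(2 s + 3\right); partial fractions split f into directly integrable pieces: \frac{40}{33 \left(2 s + 3\right)} + \frac{5}{22 \left(s - 4\right)} - \frac{5}{6 s}.
Check: d/ds[- \frac{5 \log{\left(s \right)}}{6} + \frac{5 \log{\left(s - 4 \right)}}{22} + \frac{20 \log{\left(s + \frac{3}{2} \right)}}{33}] = \frac{10}{2 s^{3} - 5 s^{2} - 12 s}, which equals f(s).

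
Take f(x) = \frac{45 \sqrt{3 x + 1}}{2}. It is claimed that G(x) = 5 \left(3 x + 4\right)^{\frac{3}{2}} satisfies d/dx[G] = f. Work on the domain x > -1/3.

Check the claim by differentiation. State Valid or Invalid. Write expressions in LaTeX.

Invalid: d/dx[G] - f = - \frac{45 \sqrt{3 x + 1}}{2} + \frac{45 \sqrt{3 x + 4}}{2}, which is not 0.

d/dx[G] = \frac{45 \sqrt{3 x + 4}}{2}
d/dx[G] - f(x) = - \frac{45 \sqrt{3 x + 1}}{2} + \frac{45 \sqrt{3 x + 4}}{2} != 0.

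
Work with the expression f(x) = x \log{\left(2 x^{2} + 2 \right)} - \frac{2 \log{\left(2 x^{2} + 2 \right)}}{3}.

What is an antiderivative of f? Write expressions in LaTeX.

An antiderivative is F(x) = - \frac{x^{2}}{2} + \frac{4 x}{3} + \left(\frac{x^{2}}{2} - \frac{2 x}{3}\right) \log{\left(2 x^{2} + 2 \right)} + \frac{\log{\left(x^{2} + 1 \right)}}{2} - \frac{4 \operatorname{atan}{\left(x \right)}}{3}.

Integrate term by term and add the pieces.
Check: d/dx[- \frac{x^{2}}{2} + \frac{4 x}{3} + \left(\frac{x^{2}}{2} - \frac{2 x}{3}\right) \log{\left(2 x^{2} + 2 \right)} + \frac{\log{\left(x^{2} + 1 \right)}}{2} - \frac{4 \operatorname{atan}{\left(x \right)}}{3}] = x \log{\left(x^{2} + 1 \right)} + x \log{\left(2 \right)} - \frac{2 \log{\left(x^{2} + 1 \right)}}{3} - \frac{2 \log{\left(2 \right)}}{3}, which equals f(x).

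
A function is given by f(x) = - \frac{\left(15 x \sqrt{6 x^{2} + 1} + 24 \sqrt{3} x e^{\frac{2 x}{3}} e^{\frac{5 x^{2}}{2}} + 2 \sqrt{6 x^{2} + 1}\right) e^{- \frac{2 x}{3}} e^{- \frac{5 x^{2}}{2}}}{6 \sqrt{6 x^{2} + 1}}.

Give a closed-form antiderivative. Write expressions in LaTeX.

Since d/dx undoes antidifferentiation here, F'(x) = f(x) is required of F(x).
Check: d/dx[\frac{- 4 \sqrt{3} \sqrt{6 x^{2} + 1} + 3 e^{- \frac{5 x^{2}}{2} - \frac{2 x}{3}}}{6}] = \frac{\left(- 15 x \sqrt{6 x^{2} + 1} - 24 \sqrt{3} x e^{\frac{2 x}{3}} e^{\frac{5 x^{2}}{2}} - 2 \sqrt{6 x^{2} + 1}\right) e^{- \frac{2 x}{3}} e^{- \frac{5 x^{2}}{2}}}{6 \sqrt{6 x^{2} + 1}}, which equals f(x).

An antiderivative is F(x) = \frac{- 4 \sqrt{3} \sqrt{6 x^{2} + 1} + 3 e^{- \frac{5 x^{2}}{2} - \frac{2 x}{3}}}{6}.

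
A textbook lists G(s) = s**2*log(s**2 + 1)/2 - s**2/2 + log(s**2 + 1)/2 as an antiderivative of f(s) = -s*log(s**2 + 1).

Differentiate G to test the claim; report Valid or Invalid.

Invalid: d/ds[G] - f = 2*s*log(s**2 + 1), which is not 0.

d/ds[G] = s*log(s**2 + 1)
d/ds[G] - f(s) = 2*s*log(s**2 + 1) != 0.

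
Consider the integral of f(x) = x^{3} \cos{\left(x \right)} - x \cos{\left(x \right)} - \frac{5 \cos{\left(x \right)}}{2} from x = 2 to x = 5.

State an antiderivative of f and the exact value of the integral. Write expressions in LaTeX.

Integrate term by term and add the pieces.
F(x) = x^{3} \sin{\left(x \right)} + 3 x^{2} \cos{\left(x \right)} - 7 x \sin{\left(x \right)} - \frac{5 \sin{\left(x \right)}}{2} - 7 \cos{\left(x \right)} is an antiderivative of f.
Check: d/dx[x^{3} \sin{\left(x \right)} + 3 x^{2} \cos{\left(x \right)} - 7 x \sin{\left(x \right)} - \frac{5 \sin{\left(x \right)}}{2} - 7 \cos{\left(x \right)}] = x^{3} \cos{\left(x \right)} - x \cos{\left(x \right)} - \frac{5 \cos{\left(x \right)}}{2} = f(x).
F(5) = \frac{175 \sin{\left(5 \right)}}{2} + 68 \cos{\left(5 \right)}; F(2) = - \frac{17 \sin{\left(2 \right)}}{2} + 5 \cos{\left(2 \right)}.
Integral = F(5) - F(2) = \frac{175 \sin{\left(5 \right)}}{2} - 5 \cos{\left(2 \right)} + \frac{17 \sin{\left(2 \right)}}{2} + 68 \cos{\left(5 \right)}.

Antiderivative: F(x) = x^{3} \sin{\left(x \right)} + 3 x^{2} \cos{\left(x \right)} - 7 x \sin{\left(x \right)} - \frac{5 \sin{\left(x \right)}}{2} - 7 \cos{\left(x \right)}; value = \frac{175 \sin{\left(5 \right)}}{2} - 5 \cos{\left(2 \right)} + \frac{17 \sin{\left(2 \right)}}{2} + 68 \cos{\left(5 \right)}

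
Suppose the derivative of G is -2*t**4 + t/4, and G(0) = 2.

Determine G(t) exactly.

The integrand splits into summands that can be handled one at a time.
A general antiderivative is -2*t**5/5 + t**2/8 + C.
The condition gives C = 2 - (0) = 2.
So G(t) = (-16*t**5 + 5*t**2 + 80)/40.
Check: d/dt[(-16*t**5 + 5*t**2 + 80)/40] = -2*t**4 + t/4 = G'(t).

G(t) = (-16*t**5 + 5*t**2 + 80)/40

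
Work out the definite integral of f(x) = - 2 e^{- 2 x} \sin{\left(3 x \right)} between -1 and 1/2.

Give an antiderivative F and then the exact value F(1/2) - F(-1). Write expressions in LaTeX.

Antiderivative: F(x) = \frac{2 \left(2 \sin{\left(3 x \right)} + 3 \cos{\left(3 x \right)}\right) e^{- 2 x}}{13}; value = \frac{6 \cos{\left(\frac{3}{2} \right)}}{13 e} + \frac{4 \sin{\left(\frac{3}{2} \right)}}{13 e} + \frac{4 e^{2} \sin{\left(3 \right)}}{13} - \frac{6 e^{2} \cos{\left(3 \right)}}{13}

A candidate is checked by its d/dx: the result must match f(x).
F(x) = \frac{2 \left(2 \sin{\left(3 x \right)} + 3 \cos{\left(3 x \right)}\right) e^{- 2 x}}{13} is an antiderivative of f.
Check: d/dx[\frac{2 \left(2 \sin{\left(3 x \right)} + 3 \cos{\left(3 x \right)}\right) e^{- 2 x}}{13}] = - 2 e^{- 2 x} \sin{\left(3 x \right)} = f(x).
F(1/2) = \frac{6 \cos{\left(\frac{3}{2} \right)}}{13 e} + \frac{4 \sin{\left(\frac{3}{2} \right)}}{13 e}; F(-1) = \frac{6 e^{2} \cos{\left(3 \right)}}{13} - \frac{4 e^{2} \sin{\left(3 \right)}}{13}.
Integral = F(1/2) - F(-1) = \frac{6 \cos{\left(\frac{3}{2} \right)}}{13 e} + \frac{4 \sin{\left(\frac{3}{2} \right)}}{13 e} + \frac{4 e^{2} \sin{\left(3 \right)}}{13} - \frac{6 e^{2} \cos{\left(3 \right)}}{13}.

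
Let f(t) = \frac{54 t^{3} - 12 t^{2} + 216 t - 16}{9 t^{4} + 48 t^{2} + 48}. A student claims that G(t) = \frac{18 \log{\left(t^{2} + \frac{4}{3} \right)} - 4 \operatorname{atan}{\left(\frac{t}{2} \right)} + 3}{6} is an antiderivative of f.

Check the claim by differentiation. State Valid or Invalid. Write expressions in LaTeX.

d/dt[G] = \frac{54 t^{3} - 12 t^{2} + 216 t - 16}{9 t^{4} + 48 t^{2} + 48}
This equals f(t) exactly, so the claim holds.

Valid. The derivative of G reproduces f.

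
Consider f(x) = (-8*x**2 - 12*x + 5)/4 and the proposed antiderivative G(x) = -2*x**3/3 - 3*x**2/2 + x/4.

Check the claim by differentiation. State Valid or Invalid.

Invalid: d/dx[G] - f = -1, which is not 0.

d/dx[G] = -2*x**2 - 3*x + 1/4
d/dx[G] - f(x) = -1 != 0.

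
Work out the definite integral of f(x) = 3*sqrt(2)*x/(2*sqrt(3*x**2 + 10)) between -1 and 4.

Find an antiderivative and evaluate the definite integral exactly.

Antiderivative: F(x) = sqrt(2)*sqrt(3*x**2 + 10)/2; value = -sqrt(26)/2 + sqrt(29)

The substitution u = 3*x**2/2 + 5 works: f is exactly (dF/du)*(du/dx) for that inner function.
F(x) = sqrt(2)*sqrt(3*x**2 + 10)/2 is an antiderivative of f.
Check: d/dx[sqrt(2)*sqrt(3*x**2 + 10)/2] = 3*sqrt(2)*x/(2*sqrt(3*x**2 + 10)) = f(x).
F(4) = sqrt(29); F(-1) = sqrt(26)/2.
Integral = F(4) - F(-1) = -sqrt(26)/2 + sqrt(29).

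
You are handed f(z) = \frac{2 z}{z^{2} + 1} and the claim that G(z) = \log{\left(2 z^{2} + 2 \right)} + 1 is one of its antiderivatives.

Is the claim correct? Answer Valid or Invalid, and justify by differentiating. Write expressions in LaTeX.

d/dz[G] = \frac{2 z}{z^{2} + 1}
This equals f(z) exactly, so the claim holds.

Valid - differentiating G returns exactly f.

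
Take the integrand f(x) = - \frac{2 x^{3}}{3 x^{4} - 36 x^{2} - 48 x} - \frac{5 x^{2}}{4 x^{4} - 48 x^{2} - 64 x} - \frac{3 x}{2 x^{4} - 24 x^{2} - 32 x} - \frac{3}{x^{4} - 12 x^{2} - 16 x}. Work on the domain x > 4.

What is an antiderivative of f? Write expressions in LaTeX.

An antiderivative is F(x) = \frac{81 \left(x + 2\right) \log{\left(x \right)} - 215 \left(x + 2\right) \log{\left(x - 4 \right)} - 154 \left(x + 2\right) \log{\left(x + 2 \right)} - 12}{432 \left(x + 2\right)}.

The denominator factors as 12 x \left(x - 4\right) \left(x + 2\right)^{2}; partial fractions split f into directly integrable pieces: - \frac{77}{216 \left(x + 2\right)} + \frac{1}{36 \left(x + 2\right)^{2}} - \frac{215}{432 \left(x - 4\right)} + \frac{3}{16 x}.
Check: d/dx[\frac{81 \left(x + 2\right) \log{\left(x \right)} - 215 \left(x + 2\right) \log{\left(x - 4 \right)} - 154 \left(x + 2\right) \log{\left(x + 2 \right)} - 12}{432 \left(x + 2\right)}] = \frac{- 8 x^{3} - 15 x^{2} - 18 x - 36}{12 x^{4} - 144 x^{2} - 192 x}, which equals f(x).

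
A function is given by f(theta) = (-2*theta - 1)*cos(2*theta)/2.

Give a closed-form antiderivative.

For F(theta) to be correct the identity F'(theta) - f(theta) = 0 must hold.
Check: d/dtheta[-theta*sin(2*theta)/2 - sin(2*theta)/4 - cos(2*theta)/4] = -theta*cos(2*theta) - cos(2*theta)/2, which equals f(theta).

An antiderivative is F(theta) = -theta*sin(2*theta)/2 - sin(2*theta)/4 - cos(2*theta)/4.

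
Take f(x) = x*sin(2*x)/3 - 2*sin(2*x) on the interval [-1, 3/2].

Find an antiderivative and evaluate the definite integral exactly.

Antiderivative: F(x) = (-2*x*cos(2*x) + sin(2*x) + 12*cos(2*x))/12; value = 3*cos(3)/4 + sin(3)/12 + sin(2)/12 - 7*cos(2)/6

The integrand splits into summands that can be handled one at a time.
F(x) = (-2*x*cos(2*x) + sin(2*x) + 12*cos(2*x))/12 is an antiderivative of f.
Check: d/dx[(-2*x*cos(2*x) + sin(2*x) + 12*cos(2*x))/12] = x*sin(2*x)/3 - 2*sin(2*x) = f(x).
F(3/2) = 3*cos(3)/4 + sin(3)/12; F(-1) = 7*cos(2)/6 - sin(2)/12.
Integral = F(3/2) - F(-1) = 3*cos(3)/4 + sin(3)/12 + sin(2)/12 - 7*cos(2)/6.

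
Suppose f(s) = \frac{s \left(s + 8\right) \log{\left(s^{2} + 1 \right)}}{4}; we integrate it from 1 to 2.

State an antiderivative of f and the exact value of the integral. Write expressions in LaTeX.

A first test for any F(s): its s-derivative must equal f(s) identically.
F(s) = - \frac{s^{3}}{18} - s^{2} + \frac{s}{6} + \left(\frac{s^{3}}{12} + s^{2}\right) \log{\left(s^{2} + 1 \right)} + \log{\left(s^{2} + 1 \right)} - \frac{\operatorname{atan}{\left(s \right)}}{6} is an antiderivative of f.
Check: d/ds[- \frac{s^{3}}{18} - s^{2} + \frac{s}{6} + \left(\frac{s^{3}}{12} + s^{2}\right) \log{\left(s^{2} + 1 \right)} + \log{\left(s^{2} + 1 \right)} - \frac{\operatorname{atan}{\left(s \right)}}{6}] = \frac{s^{2} \log{\left(s^{2} + 1 \right)}}{4} + 2 s \log{\left(s^{2} + 1 \right)}, which equals f(s).
F(2) = - \frac{37}{9} - \frac{\operatorname{atan}{\left(2 \right)}}{6} + \frac{17 \log{\left(5 \right)}}{3}; F(1) = - \frac{8}{9} - \frac{\pi}{24} + \frac{25 \log{\left(2 \right)}}{12}.
Integral = F(2) - F(1) = - \frac{29}{9} - \frac{25 \log{\left(2 \right)}}{12} - \frac{\operatorname{atan}{\left(2 \right)}}{6} + \frac{\pi}{24} + \frac{17 \log{\left(5 \right)}}{3}.

Antiderivative: F(s) = - \frac{s^{3}}{18} - s^{2} + \frac{s}{6} + \left(\frac{s^{3}}{12} + s^{2}\right) \log{\left(s^{2} + 1 \right)} + \log{\left(s^{2} + 1 \right)} - \frac{\operatorname{atan}{\left(s \right)}}{6}; value = - \frac{29}{9} - \frac{25 \log{\left(2 \right)}}{12} - \frac{\operatorname{atan}{\left(2 \right)}}{6} + \frac{\pi}{24} + \frac{17 \log{\left(5 \right)}}{3}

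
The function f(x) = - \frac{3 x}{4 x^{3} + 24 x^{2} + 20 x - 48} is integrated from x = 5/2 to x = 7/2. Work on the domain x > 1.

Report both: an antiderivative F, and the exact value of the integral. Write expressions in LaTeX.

The denominator factors as 4 \left(x - 1\right) \left(x + 3\right) \left(x + 4\right); partial fractions split f into directly integrable pieces: \frac{3}{5 \left(x + 4\right)} - \frac{9}{16 \left(x + 3\right)} - \frac{3}{80 \left(x - 1\right)}.
F(x) = - \frac{3 \log{\left(x - 1 \right)}}{80} - \frac{9 \log{\left(x + 3 \right)}}{16} + \frac{3 \log{\left(x + 4 \right)}}{5} is an antiderivative of f.
Check: d/dx[- \frac{3 \log{\left(x - 1 \right)}}{80} - \frac{9 \log{\left(x + 3 \right)}}{16} + \frac{3 \log{\left(x + 4 \right)}}{5}] = - \frac{3 x}{4 x^{3} + 24 x^{2} + 20 x - 48} = f(x).
F(7/2) = - \frac{9 \log{\left(\frac{13}{2} \right)}}{16} - \frac{3 \log{\left(\frac{5}{2} \right)}}{80} + \frac{3 \log{\left(\frac{15}{2} \right)}}{5}; F(5/2) = - \frac{9 \log{\left(\frac{11}{2} \right)}}{16} - \frac{3 \log{\left(\frac{3}{2} \right)}}{80} + \frac{3 \log{\left(\frac{13}{2} \right)}}{5}.
Integral = F(7/2) - F(5/2) = - \frac{93 \log{\left(\frac{13}{2} \right)}}{80} - \frac{3 \log{\left(\frac{5}{2} \right)}}{80} + \frac{3 \log{\left(\frac{3}{2} \right)}}{80} + \frac{9 \log{\left(\frac{11}{2} \right)}}{16} + \frac{3 \log{\left(\frac{15}{2} \right)}}{5}.

Antiderivative: F(x) = - \frac{3 \log{\left(x - 1 \right)}}{80} - \frac{9 \log{\left(x + 3 \right)}}{16} + \frac{3 \log{\left(x + 4 \right)}}{5}; value = - \frac{93 \log{\left(\frac{13}{2} \right)}}{80} - \frac{3 \log{\left(\frac{5}{2} \right)}}{80} + \frac{3 \log{\left(\frac{3}{2} \right)}}{80} + \frac{9 \log{\left(\frac{11}{2} \right)}}{16} + \frac{3 \log{\left(\frac{15}{2} \right)}}{5}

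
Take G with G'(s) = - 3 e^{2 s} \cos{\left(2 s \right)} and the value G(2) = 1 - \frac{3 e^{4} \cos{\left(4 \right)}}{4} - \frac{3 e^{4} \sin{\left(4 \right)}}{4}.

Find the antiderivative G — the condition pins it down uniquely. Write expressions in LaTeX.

G(s) = - \frac{3 e^{2 s} \sin{\left(2 s \right)}}{4} - \frac{3 e^{2 s} \cos{\left(2 s \right)}}{4} + 1

The proposed G(s) is checked by its d/ds: the result must match the given G'(s).
A general antiderivative is - \frac{3 e^{2 s} \sin{\left(2 s \right)}}{4} - \frac{3 e^{2 s} \cos{\left(2 s \right)}}{4} + C.
The condition gives C = 1 - \frac{3 e^{4} \cos{\left(4 \right)}}{4} - \frac{3 e^{4} \sin{\left(4 \right)}}{4} - (- \frac{3 e^{4} \cos{\left(4 \right)}}{4} - \frac{3 e^{4} \sin{\left(4 \right)}}{4}) = 1.
So G(s) = - \frac{3 e^{2 s} \sin{\left(2 s \right)}}{4} - \frac{3 e^{2 s} \cos{\left(2 s \right)}}{4} + 1.
Check: d/ds[- \frac{3 e^{2 s} \sin{\left(2 s \right)}}{4} - \frac{3 e^{2 s} \cos{\left(2 s \right)}}{4} + 1] = - 3 e^{2 s} \cos{\left(2 s \right)} = G'(s).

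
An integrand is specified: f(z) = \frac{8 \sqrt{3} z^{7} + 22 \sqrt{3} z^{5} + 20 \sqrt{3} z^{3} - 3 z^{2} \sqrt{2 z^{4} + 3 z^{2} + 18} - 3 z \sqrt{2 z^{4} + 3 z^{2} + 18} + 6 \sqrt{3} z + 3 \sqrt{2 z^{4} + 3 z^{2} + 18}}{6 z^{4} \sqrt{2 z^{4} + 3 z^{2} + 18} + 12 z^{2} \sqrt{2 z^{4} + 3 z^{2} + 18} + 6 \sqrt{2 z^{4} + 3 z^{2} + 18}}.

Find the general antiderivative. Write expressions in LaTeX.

F(z) = \frac{\frac{z}{2} + \frac{1}{4}}{z^{2} + 1} + \sqrt{\frac{2 z^{4}}{3} + z^{2} + 6} + C

Any candidate F(z) must reproduce f(z) exactly when differentiated.
Check: d/dz[\frac{\frac{z}{2} + \frac{1}{4}}{z^{2} + 1} + \sqrt{\frac{2 z^{4}}{3} + z^{2} + 6}] = \frac{8 \sqrt{3} z^{7} + 22 \sqrt{3} z^{5} + 20 \sqrt{3} z^{3} - 3 z^{2} \sqrt{2 z^{4} + 3 z^{2} + 18} - 3 z \sqrt{2 z^{4} + 3 z^{2} + 18} + 6 \sqrt{3} z + 3 \sqrt{2 z^{4} + 3 z^{2} + 18}}{6 z^{4} \sqrt{2 z^{4} + 3 z^{2} + 18} + 12 z^{2} \sqrt{2 z^{4} + 3 z^{2} + 18} + 6 \sqrt{2 z^{4} + 3 z^{2} + 18}} = f(z).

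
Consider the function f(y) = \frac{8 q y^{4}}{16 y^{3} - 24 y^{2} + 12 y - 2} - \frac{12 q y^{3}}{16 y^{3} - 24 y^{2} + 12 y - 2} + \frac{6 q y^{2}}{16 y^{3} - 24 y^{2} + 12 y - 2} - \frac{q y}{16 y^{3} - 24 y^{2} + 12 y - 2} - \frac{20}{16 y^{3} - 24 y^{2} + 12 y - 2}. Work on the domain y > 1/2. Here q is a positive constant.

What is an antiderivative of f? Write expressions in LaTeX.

An antiderivative is F(y) = \frac{q y^{2} \left(2 y - 1\right)^{2} + 10}{4 \left(2 y - 1\right)^{2}}.

Integrate term by term and add the pieces.
Check: d/dy[\frac{q y^{2} \left(2 y - 1\right)^{2} + 10}{4 \left(2 y - 1\right)^{2}}] = \frac{8 q y^{4} - 12 q y^{3} + 6 q y^{2} - q y - 20}{16 y^{3} - 24 y^{2} + 12 y - 2}, which equals f(y).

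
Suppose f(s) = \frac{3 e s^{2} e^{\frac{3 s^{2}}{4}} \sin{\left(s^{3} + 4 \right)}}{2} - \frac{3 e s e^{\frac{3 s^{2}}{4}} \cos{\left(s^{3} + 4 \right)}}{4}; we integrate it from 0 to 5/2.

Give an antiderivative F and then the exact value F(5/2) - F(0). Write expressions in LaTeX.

Antiderivative: F(s) = - \frac{e e^{\frac{3 s^{2}}{4}} \cos{\left(s^{3} + 4 \right)}}{2}; value = - \frac{e^{\frac{91}{16}} \cos{\left(\frac{157}{8} \right)}}{2} + \frac{e \cos{\left(4 \right)}}{2}

f has the shape u'v + uv' for u = - \frac{\cos{\left(s^{3} + 4 \right)}}{2} and v = e^{\frac{3 s^{2}}{4} + 1} — it is the derivative of the product u*v.
F(s) = - \frac{e e^{\frac{3 s^{2}}{4}} \cos{\left(s^{3} + 4 \right)}}{2} is an antiderivative of f.
Check: d/ds[- \frac{e e^{\frac{3 s^{2}}{4}} \cos{\left(s^{3} + 4 \right)}}{2}] = \frac{3 e s^{2} e^{\frac{3 s^{2}}{4}} \sin{\left(s^{3} + 4 \right)}}{2} - \frac{3 e s e^{\frac{3 s^{2}}{4}} \cos{\left(s^{3} + 4 \right)}}{4} = f(s).
F(5/2) = - \frac{e^{\frac{91}{16}} \cos{\left(\frac{157}{8} \right)}}{2}; F(0) = - \frac{e \cos{\left(4 \right)}}{2}.
Integral = F(5/2) - F(0) = - \frac{e^{\frac{91}{16}} \cos{\left(\frac{157}{8} \right)}}{2} + \frac{e \cos{\left(4 \right)}}{2}.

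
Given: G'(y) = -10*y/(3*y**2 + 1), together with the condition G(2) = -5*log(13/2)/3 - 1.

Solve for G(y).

G(y) = -5*log(3*y**2/2 + 1/2)/3 - 1

The substitution u = 3*y**2/2 + 1/2 works: G'(y) is exactly (dG/du)*(du/dy) for that inner function.
A general antiderivative is -5*log(3*y**2/2 + 1/2)/3 + C.
The condition gives C = -5*log(13/2)/3 - 1 - (-5*log(13/2)/3) = -1.
So G(y) = -5*log(3*y**2/2 + 1/2)/3 - 1.
Check: d/dy[-5*log(3*y**2/2 + 1/2)/3 - 1] = -10*y/(3*y**2 + 1) = G'(y).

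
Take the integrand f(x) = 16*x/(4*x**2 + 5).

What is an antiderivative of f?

An antiderivative is F(x) = 2*log(4*x**2 + 5).

f matches the chain-rule pattern g'(h)*h' with inner function h(x) = 4*x**2 + 5; substituting u = h(x) collapses the integral.
Check: d/dx[2*log(4*x**2 + 5)] = 16*x/(4*x**2 + 5) = f(x).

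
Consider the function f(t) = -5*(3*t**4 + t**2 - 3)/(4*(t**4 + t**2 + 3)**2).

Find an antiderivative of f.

Recognize the product-rule pattern: f = u'v + uv' with u = 5*t/4, v = 1/(t**4 + t**2 + 3), so integration by parts undoes it.
Check: d/dt[5*t/(4*t**4 + 4*t**2 + 12)] = (-15*t**4 - 5*t**2 + 15)/(4*t**8 + 8*t**6 + 28*t**4 + 24*t**2 + 36), which equals f(t).

An antiderivative is F(t) = 5*t/(4*t**4 + 4*t**2 + 12).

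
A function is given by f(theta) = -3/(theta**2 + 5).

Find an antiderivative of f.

An antiderivative is F(theta) = -3*sqrt(5)*atan(sqrt(5)*theta/5)/5.

For F(theta) to be correct the identity F'(theta) - f(theta) = 0 must hold.
Check: d/dtheta[-3*sqrt(5)*atan(sqrt(5)*theta/5)/5] = -3/(theta**2 + 5) = f(theta).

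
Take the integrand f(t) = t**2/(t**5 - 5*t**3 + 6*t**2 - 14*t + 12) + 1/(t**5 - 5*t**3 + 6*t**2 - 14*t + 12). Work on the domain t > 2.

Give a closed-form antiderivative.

The denominator factors as (t - 2)*(t - 1)*(t + 3)*(t**2 + 2); partial fractions split f into directly integrable pieces: -(3*t + 2)/(66*(t**2 + 2)) + 1/(22*(t + 3)) - 1/(6*(t - 1)) + 1/(6*(t - 2)).
Check: d/dt[log(t - 2)/6 - log(t - 1)/6 + log(t + 3)/22 - log(t**2 + 2)/44 - sqrt(2)*atan(sqrt(2)*t/2)/66] = (t**2 + 1)/(t**5 - 5*t**3 + 6*t**2 - 14*t + 12), which equals f(t).

An antiderivative is F(t) = log(t - 2)/6 - log(t - 1)/6 + log(t + 3)/22 - log(t**2 + 2)/44 - sqrt(2)*atan(sqrt(2)*t/2)/66.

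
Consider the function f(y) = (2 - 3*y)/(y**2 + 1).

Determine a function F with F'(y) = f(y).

Check any antiderivative F(y) by computing F'(y) and comparing it with f(y).
Check: d/dy[-3*log(y**2 + 1)/2 + 2*atan(y)] = (2 - 3*y)/(y**2 + 1) = f(y).

An antiderivative is F(y) = -3*log(y**2 + 1)/2 + 2*atan(y).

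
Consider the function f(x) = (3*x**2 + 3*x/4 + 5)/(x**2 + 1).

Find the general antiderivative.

F(x) = (24*x + 3*log(x**2 + 1) + 16*atan(x))/8 + C

Check any antiderivative F(x) by computing F'(x) and comparing it with f(x).
Check: d/dx[(24*x + 3*log(x**2 + 1) + 16*atan(x))/8] = (12*x**2 + 3*x + 20)/(4*x**2 + 4), which equals f(x).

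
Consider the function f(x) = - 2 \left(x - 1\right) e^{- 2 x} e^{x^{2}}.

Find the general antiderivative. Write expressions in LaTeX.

F(x) = - e^{x^{2} - 2 x} + C

f matches the chain-rule pattern g'(h)*h' with inner function h(x) = x^{2} - 2 x; substituting u = h(x) collapses the integral.
Check: d/dx[- e^{x^{2} - 2 x}] = - 2 x e^{- 2 x} e^{x^{2}} + 2 e^{- 2 x} e^{x^{2}}, which equals f(x).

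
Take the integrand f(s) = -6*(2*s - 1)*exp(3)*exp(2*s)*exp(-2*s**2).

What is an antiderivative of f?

The substitution u = -2*s**2 + 2*s + 3 works: f is exactly (dF/du)*(du/ds) for that inner function.
Check: d/ds[3*exp(3)*exp(2*s)*exp(-2*s**2)] = (-12*s*exp(3)*exp(2*s) + 6*exp(3)*exp(2*s))*exp(-2*s**2), which equals f(s).

An antiderivative is F(s) = 3*exp(3)*exp(2*s)*exp(-2*s**2).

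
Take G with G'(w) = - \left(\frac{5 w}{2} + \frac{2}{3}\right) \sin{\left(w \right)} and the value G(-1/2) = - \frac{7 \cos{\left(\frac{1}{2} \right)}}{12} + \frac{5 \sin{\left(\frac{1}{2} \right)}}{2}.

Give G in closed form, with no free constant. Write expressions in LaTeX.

G(w) = \frac{5 w \cos{\left(w \right)}}{2} - \frac{5 \sin{\left(w \right)}}{2} + \frac{2 \cos{\left(w \right)}}{3}

A candidate passes only if d/dw[G] lands on the given G'(w) exactly.
A general antiderivative is \frac{5 w \cos{\left(w \right)}}{2} - \frac{5 \sin{\left(w \right)}}{2} + \frac{2 \cos{\left(w \right)}}{3} + C.
The condition gives C = - \frac{7 \cos{\left(\frac{1}{2} \right)}}{12} + \frac{5 \sin{\left(\frac{1}{2} \right)}}{2} - (- \frac{7 \cos{\left(\frac{1}{2} \right)}}{12} + \frac{5 \sin{\left(\frac{1}{2} \right)}}{2}) = 0.
So G(w) = \frac{5 w \cos{\left(w \right)}}{2} - \frac{5 \sin{\left(w \right)}}{2} + \frac{2 \cos{\left(w \right)}}{3}.
Check: d/dw[\frac{5 w \cos{\left(w \right)}}{2} - \frac{5 \sin{\left(w \right)}}{2} + \frac{2 \cos{\left(w \right)}}{3}] = - \frac{5 w \sin{\left(w \right)}}{2} - \frac{2 \sin{\left(w \right)}}{3}, which equals G'(w).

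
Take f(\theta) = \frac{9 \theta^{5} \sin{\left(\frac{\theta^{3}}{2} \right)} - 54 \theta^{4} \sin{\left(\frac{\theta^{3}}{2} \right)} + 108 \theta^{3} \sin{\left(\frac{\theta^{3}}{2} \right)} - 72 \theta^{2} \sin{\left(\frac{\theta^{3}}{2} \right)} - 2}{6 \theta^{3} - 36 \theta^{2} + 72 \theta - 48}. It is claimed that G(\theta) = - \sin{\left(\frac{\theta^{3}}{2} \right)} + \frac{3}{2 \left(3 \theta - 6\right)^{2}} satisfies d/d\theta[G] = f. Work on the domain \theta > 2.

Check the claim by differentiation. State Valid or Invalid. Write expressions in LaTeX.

Invalid: d/d\theta[G] - f = - \frac{3 \theta^{2} \sin{\left(\frac{\theta^{3}}{2} \right)}}{2} - \frac{3 \theta^{2} \cos{\left(\frac{\theta^{3}}{2} \right)}}{2}, which is not 0.

d/d\theta[G] = \frac{- 9 \theta^{5} \cos{\left(\frac{\theta^{3}}{2} \right)} + 54 \theta^{4} \cos{\left(\frac{\theta^{3}}{2} \right)} - 108 \theta^{3} \cos{\left(\frac{\theta^{3}}{2} \right)} + 72 \theta^{2} \cos{\left(\frac{\theta^{3}}{2} \right)} - 2}{6 \theta^{3} - 36 \theta^{2} + 72 \theta - 48}
d/d\theta[G] - f(\theta) = - \frac{3 \theta^{2} \sin{\left(\frac{\theta^{3}}{2} \right)}}{2} - \frac{3 \theta^{2} \cos{\left(\frac{\theta^{3}}{2} \right)}}{2} != 0.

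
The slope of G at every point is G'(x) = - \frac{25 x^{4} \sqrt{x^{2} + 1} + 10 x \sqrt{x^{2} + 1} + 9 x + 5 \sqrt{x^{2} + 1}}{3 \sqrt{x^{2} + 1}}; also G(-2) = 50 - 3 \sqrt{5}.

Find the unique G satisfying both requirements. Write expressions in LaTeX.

G(x) = - \frac{5 x^{5} + 5 x^{2} + 5 x + 9 \sqrt{x^{2} + 1}}{3}

Whatever form G(x) takes, its d/dx must return the stated G'(x).
A general antiderivative is - \frac{5 x^{5}}{3} - \frac{5 x^{2}}{3} - \frac{5 x}{3} - \frac{3 \sqrt{4 x^{2} + 4}}{2} + 1 + C.
The condition gives C = 50 - 3 \sqrt{5} - (51 - 3 \sqrt{5}) = -1.
So G(x) = - \frac{5 x^{5} + 5 x^{2} + 5 x + 9 \sqrt{x^{2} + 1}}{3}.
Check: d/dx[- \frac{5 x^{5} + 5 x^{2} + 5 x + 9 \sqrt{x^{2} + 1}}{3}] = \frac{- 25 x^{4} \sqrt{x^{2} + 1} - 10 x \sqrt{x^{2} + 1} - 9 x - 5 \sqrt{x^{2} + 1}}{3 \sqrt{x^{2} + 1}}, which equals G'(x).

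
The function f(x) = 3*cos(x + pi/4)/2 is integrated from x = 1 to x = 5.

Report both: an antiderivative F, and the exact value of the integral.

Antiderivative: F(x) = 3*sin(x + pi/4)/2; value = -3*sin(pi/4 + 1)/2 + 3*sin(pi/4 + 5)/2

A first test for any F(x): its x-derivative must equal f(x) identically.
F(x) = 3*sin(x + pi/4)/2 is an antiderivative of f.
Check: d/dx[3*sin(x + pi/4)/2] = 3*cos(x + pi/4)/2 = f(x).
F(5) = 3*sin(pi/4 + 5)/2; F(1) = 3*sin(pi/4 + 1)/2.
Integral = F(5) - F(1) = -3*sin(pi/4 + 1)/2 + 3*sin(pi/4 + 5)/2.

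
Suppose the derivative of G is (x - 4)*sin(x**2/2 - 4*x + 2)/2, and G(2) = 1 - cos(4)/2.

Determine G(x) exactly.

G'(x) matches the chain-rule pattern g'(h)*h' with inner function h(x) = x**2/2 - 4*x + 2; substituting u = h(x) collapses the integral.
A general antiderivative is -cos(x**2/2 - 4*x + 2)/2 + C.
The condition gives C = 1 - cos(4)/2 - (-cos(4)/2) = 1.
So G(x) = 1 - cos(x**2/2 - 4*x + 2)/2.
Check: d/dx[1 - cos(x**2/2 - 4*x + 2)/2] = x*sin(x**2/2 - 4*x + 2)/2 - 2*sin(x**2/2 - 4*x + 2), which equals G'(x).

G(x) = 1 - cos(x**2/2 - 4*x + 2)/2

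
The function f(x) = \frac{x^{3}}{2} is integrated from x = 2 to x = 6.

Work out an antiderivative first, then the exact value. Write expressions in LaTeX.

Recover f(x) by differentiating a candidate F(x); any mismatch rules it out.
F(x) = \frac{x^{4}}{8} is an antiderivative of f.
Check: d/dx[\frac{x^{4}}{8}] = \frac{x^{3}}{2} = f(x).
F(6) = 162; F(2) = 2.
Integral = F(6) - F(2) = 160.

Antiderivative: F(x) = \frac{x^{4}}{8}; value = 160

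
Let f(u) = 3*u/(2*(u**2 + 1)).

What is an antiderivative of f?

f matches the chain-rule pattern g'(h)*h' with inner function h(u) = 4*u**2 + 4; substituting w = h(u) collapses the integral.
Check: d/du[3*log(4*u**2 + 4)/4] = 3*u/(2*u**2 + 2), which equals f(u).

An antiderivative is F(u) = 3*log(4*u**2 + 4)/4.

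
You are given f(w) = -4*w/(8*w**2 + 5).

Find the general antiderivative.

F(w) = -log(4*w**2 + 5/2)/4 + C

The substitution u = 4*w**2 + 5/2 works: f is exactly (dF/du)*(du/dw) for that inner function.
Check: d/dw[-log(4*w**2 + 5/2)/4] = -4*w/(8*w**2 + 5) = f(w).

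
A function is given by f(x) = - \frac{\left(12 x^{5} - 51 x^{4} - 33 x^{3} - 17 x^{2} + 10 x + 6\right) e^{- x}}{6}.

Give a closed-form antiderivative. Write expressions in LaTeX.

An antiderivative is F(x) = - \left(- 2 x^{5} - \frac{3 x^{4}}{2} - \frac{x^{3}}{2} + \frac{4 x^{2}}{3} + x\right) e^{- x}.

Recognize the product-rule pattern: f = u'v + uv' with u = 2 x^{5} + \frac{3 x^{4}}{2} + \frac{x^{3}}{2} - \frac{4 x^{2}}{3} - x, v = e^{- x}, so integration by parts undoes it.
Check: d/dx[- \left(- 2 x^{5} - \frac{3 x^{4}}{2} - \frac{x^{3}}{2} + \frac{4 x^{2}}{3} + x\right) e^{- x}] = \frac{\left(- 12 x^{5} + 51 x^{4} + 33 x^{3} + 17 x^{2} - 10 x - 6\right) e^{- x}}{6}, which equals f(x).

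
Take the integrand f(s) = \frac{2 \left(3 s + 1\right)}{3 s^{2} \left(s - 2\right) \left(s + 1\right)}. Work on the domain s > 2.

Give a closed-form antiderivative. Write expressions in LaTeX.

An antiderivative is F(s) = \frac{- 15 s \log{\left(s \right)} + 7 s \log{\left(s - 2 \right)} + 8 s \log{\left(s + 1 \right)} + 6}{18 s}.

Factor the denominator (3 s^{2} \left(s - 2\right) \left(s + 1\right)) and decompose: f = \frac{4}{9 \left(s + 1\right)} + \frac{7}{18 \left(s - 2\right)} - \frac{5}{6 s} - \frac{1}{3 s^{2}}; each piece integrates to a log, atan, or power term.
Check: d/ds[\frac{- 15 s \log{\left(s \right)} + 7 s \log{\left(s - 2 \right)} + 8 s \log{\left(s + 1 \right)} + 6}{18 s}] = \frac{6 s + 2}{3 s^{4} - 3 s^{3} - 6 s^{2}}, which equals f(s).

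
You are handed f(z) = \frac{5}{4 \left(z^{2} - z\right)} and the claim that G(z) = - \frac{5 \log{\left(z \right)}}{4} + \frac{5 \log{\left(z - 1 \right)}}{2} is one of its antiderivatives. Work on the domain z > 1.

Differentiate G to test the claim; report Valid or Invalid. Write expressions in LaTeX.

d/dz[G] = \frac{5 z + 5}{4 z^{2} - 4 z}
d/dz[G] - f(z) = \frac{5}{4 z - 4} != 0.

Invalid: d/dz[G] - f = \frac{5}{4 z - 4}, which is not 0.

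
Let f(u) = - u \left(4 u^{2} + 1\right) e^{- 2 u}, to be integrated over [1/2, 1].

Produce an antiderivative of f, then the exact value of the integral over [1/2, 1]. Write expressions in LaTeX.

Antiderivative: F(u) = \frac{\left(8 u^{3} + 12 u^{2} + 14 u + 7\right) e^{- 2 u}}{4}; value = - \frac{9}{2 e} + \frac{41}{4 e^{2}}

Recognize the product-rule pattern: f = v'r + vr' with v = 2 u^{3} + 3 u^{2} + \frac{7 u}{2} + \frac{7}{4}, r = e^{- 2 u}, so integration by parts undoes it.
F(u) = \frac{\left(8 u^{3} + 12 u^{2} + 14 u + 7\right) e^{- 2 u}}{4} is an antiderivative of f.
Check: d/du[\frac{\left(8 u^{3} + 12 u^{2} + 14 u + 7\right) e^{- 2 u}}{4}] = \left(- 4 u^{3} - u\right) e^{- 2 u}, which equals f(u).
F(1) = \frac{41}{4 e^{2}}; F(1/2) = \frac{9}{2 e}.
Integral = F(1) - F(1/2) = - \frac{9}{2 e} + \frac{41}{4 e^{2}}.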